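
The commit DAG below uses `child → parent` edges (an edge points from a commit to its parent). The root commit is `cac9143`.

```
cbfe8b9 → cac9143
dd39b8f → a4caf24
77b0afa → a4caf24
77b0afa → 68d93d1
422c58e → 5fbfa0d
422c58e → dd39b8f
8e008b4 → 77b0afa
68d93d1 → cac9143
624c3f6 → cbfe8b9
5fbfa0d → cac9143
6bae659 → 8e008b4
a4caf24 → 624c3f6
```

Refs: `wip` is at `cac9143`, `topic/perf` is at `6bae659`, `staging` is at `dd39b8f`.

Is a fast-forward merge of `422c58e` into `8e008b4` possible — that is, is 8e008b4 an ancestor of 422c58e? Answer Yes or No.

A fast-forward from 8e008b4 to 422c58e is possible iff 8e008b4 is an ancestor of 422c58e.
Ancestors of 422c58e: {422c58e, 5fbfa0d, 624c3f6, a4caf24, cac9143, cbfe8b9, dd39b8f}.
8e008b4 is not among them, so fast-forward is not possible.

No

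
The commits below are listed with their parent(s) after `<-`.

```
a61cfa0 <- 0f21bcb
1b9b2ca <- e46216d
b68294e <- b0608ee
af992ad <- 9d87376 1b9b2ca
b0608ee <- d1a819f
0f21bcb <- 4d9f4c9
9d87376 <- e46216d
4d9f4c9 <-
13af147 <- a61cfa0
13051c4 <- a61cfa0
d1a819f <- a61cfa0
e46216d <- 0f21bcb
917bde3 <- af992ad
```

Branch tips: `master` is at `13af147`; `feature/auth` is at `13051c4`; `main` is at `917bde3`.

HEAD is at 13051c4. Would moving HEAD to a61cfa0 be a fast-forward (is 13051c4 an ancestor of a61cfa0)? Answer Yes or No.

No

A fast-forward from 13051c4 to a61cfa0 is possible iff 13051c4 is an ancestor of a61cfa0.
Ancestors of a61cfa0: {0f21bcb, 4d9f4c9, a61cfa0}.
13051c4 is not among them, so fast-forward is not possible.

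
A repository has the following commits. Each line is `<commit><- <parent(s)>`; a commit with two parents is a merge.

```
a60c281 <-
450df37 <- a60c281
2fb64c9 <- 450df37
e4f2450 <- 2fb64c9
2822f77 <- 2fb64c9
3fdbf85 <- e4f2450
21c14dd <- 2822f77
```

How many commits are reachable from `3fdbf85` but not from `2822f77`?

Reachable from 3fdbf85: {2fb64c9, 3fdbf85, 450df37, a60c281, e4f2450}.
Reachable from 2822f77: {2822f77, 2fb64c9, 450df37, a60c281}.
In 3fdbf85's history but not 2822f77's: {3fdbf85, e4f2450} — 2 commits.

2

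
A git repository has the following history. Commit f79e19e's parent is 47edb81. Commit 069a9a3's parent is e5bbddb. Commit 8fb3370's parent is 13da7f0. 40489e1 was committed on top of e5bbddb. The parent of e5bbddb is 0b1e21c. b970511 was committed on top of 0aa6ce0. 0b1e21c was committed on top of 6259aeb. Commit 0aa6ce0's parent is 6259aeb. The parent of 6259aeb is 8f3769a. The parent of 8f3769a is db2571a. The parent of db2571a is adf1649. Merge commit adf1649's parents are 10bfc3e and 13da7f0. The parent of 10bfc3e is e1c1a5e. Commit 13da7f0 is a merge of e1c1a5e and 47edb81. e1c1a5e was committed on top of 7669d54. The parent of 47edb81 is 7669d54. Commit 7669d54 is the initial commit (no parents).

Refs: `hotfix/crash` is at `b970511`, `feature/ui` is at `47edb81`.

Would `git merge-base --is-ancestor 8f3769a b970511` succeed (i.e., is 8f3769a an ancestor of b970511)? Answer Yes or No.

Ancestors of b970511 (commits reachable by following parents): {0aa6ce0, 10bfc3e, 13da7f0, 47edb81, 6259aeb, 7669d54, 8f3769a, adf1649, b970511, db2571a, e1c1a5e}.
8f3769a is in that set, so it is an ancestor of b970511.

Yes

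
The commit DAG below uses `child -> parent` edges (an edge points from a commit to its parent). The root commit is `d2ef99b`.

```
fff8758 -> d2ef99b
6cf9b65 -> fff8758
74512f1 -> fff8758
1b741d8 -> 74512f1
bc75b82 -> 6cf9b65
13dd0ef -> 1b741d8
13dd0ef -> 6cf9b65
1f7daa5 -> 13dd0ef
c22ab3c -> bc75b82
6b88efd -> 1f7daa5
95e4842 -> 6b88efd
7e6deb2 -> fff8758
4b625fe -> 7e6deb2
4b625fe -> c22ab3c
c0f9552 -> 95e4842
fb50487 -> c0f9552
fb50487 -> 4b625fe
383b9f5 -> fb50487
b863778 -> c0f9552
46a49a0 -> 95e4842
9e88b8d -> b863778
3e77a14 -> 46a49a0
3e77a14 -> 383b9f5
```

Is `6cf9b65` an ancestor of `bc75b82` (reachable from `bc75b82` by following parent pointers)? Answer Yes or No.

Yes

Ancestors of bc75b82 (commits reachable by following parents): {6cf9b65, bc75b82, d2ef99b, fff8758}.
6cf9b65 is in that set, so it is an ancestor of bc75b82.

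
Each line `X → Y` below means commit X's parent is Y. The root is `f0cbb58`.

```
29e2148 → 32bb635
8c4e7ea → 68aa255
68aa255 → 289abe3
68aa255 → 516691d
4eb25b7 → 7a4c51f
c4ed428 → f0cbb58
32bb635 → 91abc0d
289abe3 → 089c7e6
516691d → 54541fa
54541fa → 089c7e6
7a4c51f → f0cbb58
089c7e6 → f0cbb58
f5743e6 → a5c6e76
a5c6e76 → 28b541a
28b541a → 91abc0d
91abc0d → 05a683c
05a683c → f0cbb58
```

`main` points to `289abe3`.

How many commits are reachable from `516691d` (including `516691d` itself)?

Walking parent pointers from 516691d: reachable set = {089c7e6, 516691d, 54541fa, f0cbb58}.
That is 4 commits.

4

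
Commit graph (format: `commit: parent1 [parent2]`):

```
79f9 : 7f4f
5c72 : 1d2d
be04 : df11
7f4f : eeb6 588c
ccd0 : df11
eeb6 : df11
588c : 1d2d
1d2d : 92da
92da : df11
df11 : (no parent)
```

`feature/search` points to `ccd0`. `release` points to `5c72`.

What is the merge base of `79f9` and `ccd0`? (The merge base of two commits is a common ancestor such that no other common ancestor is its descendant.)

df11

Ancestors of 79f9: {1d2d, 588c, 79f9, 7f4f, 92da, df11, eeb6}.
Ancestors of ccd0: {ccd0, df11}.
Common ancestors: {df11}.
The only common ancestor is df11, so it is the merge base.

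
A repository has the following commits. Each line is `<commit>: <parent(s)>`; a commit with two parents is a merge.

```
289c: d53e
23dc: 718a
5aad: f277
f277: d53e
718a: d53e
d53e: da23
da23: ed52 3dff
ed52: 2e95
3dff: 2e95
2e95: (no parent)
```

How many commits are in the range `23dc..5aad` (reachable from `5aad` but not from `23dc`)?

Reachable from 5aad: {2e95, 3dff, 5aad, d53e, da23, ed52, f277}.
Reachable from 23dc: {23dc, 2e95, 3dff, 718a, d53e, da23, ed52}.
In 5aad's history but not 23dc's: {5aad, f277} — 2 commits.

2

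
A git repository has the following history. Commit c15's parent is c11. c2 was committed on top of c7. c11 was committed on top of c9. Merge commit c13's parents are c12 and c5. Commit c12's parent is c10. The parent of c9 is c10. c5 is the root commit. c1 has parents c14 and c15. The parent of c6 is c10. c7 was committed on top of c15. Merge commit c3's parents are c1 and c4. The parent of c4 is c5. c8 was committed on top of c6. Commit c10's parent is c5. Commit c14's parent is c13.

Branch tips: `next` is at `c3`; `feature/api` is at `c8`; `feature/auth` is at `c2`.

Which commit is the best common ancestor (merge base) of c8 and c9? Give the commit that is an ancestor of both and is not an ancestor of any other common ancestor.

c10

Ancestors of c8: {c10, c5, c6, c8}.
Ancestors of c9: {c10, c5, c9}.
Common ancestors: {c10, c5}.
Among these, c10 is not an ancestor of any other common ancestor — it is the merge base.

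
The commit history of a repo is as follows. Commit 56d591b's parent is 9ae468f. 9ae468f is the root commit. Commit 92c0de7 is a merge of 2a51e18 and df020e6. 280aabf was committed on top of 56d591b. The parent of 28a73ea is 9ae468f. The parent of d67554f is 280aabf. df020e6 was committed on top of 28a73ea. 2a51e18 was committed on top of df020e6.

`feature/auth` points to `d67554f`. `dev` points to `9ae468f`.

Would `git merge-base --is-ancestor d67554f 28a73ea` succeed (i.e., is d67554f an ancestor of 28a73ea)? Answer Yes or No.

Ancestors of 28a73ea: {28a73ea, 9ae468f}.
d67554f is not in that set, so it is not an ancestor of 28a73ea.

No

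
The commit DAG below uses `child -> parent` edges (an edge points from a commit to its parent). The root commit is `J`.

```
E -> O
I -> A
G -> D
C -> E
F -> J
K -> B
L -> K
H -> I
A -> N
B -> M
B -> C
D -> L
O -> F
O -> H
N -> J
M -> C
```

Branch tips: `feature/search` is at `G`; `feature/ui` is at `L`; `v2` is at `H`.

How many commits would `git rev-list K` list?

Walking parent pointers from K: reachable set = {A, B, C, E, F, H, I, J, K, M, N, O}.
That is 12 commits.

12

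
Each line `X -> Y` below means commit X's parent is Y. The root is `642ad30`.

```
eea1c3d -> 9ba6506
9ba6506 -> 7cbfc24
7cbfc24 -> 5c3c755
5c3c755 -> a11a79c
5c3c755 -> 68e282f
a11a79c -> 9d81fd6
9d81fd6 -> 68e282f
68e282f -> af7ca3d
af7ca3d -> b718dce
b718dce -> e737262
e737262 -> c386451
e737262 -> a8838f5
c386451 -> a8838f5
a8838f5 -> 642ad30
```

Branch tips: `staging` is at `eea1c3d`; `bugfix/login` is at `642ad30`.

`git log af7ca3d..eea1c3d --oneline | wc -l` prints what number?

Reachable from eea1c3d: {5c3c755, 642ad30, 68e282f, 7cbfc24, 9ba6506, 9d81fd6, a11a79c, a8838f5, af7ca3d, b718dce, c386451, e737262, eea1c3d}.
Reachable from af7ca3d: {642ad30, a8838f5, af7ca3d, b718dce, c386451, e737262}.
In eea1c3d's history but not af7ca3d's: {5c3c755, 68e282f, 7cbfc24, 9ba6506, 9d81fd6, a11a79c, eea1c3d} — 7 commits.

7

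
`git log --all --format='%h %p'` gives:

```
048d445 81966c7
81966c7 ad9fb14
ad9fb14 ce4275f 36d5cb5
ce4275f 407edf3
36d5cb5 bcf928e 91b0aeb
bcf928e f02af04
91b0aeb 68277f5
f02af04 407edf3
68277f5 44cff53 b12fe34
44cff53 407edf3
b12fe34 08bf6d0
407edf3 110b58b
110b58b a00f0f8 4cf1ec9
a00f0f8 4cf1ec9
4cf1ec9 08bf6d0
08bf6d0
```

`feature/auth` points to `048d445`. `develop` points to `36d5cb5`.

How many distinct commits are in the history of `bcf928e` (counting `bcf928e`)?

7

Walking parent pointers from bcf928e: reachable set = {08bf6d0, 110b58b, 407edf3, 4cf1ec9, a00f0f8, bcf928e, f02af04}.
That is 7 commits.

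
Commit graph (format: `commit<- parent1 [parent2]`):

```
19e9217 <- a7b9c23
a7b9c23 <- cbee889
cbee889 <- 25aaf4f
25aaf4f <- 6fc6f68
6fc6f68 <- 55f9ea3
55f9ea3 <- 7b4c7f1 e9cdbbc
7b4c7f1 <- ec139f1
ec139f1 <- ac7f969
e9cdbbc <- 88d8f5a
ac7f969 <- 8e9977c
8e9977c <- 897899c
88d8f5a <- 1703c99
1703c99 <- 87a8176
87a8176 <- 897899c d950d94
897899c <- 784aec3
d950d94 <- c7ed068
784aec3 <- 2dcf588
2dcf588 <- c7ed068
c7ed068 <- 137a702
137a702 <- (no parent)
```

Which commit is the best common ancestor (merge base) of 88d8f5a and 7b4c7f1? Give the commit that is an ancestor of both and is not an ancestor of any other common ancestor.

Ancestors of 88d8f5a: {137a702, 1703c99, 2dcf588, 784aec3, 87a8176, 88d8f5a, 897899c, c7ed068, d950d94}.
Ancestors of 7b4c7f1: {137a702, 2dcf588, 784aec3, 7b4c7f1, 897899c, 8e9977c, ac7f969, c7ed068, ec139f1}.
Common ancestors: {137a702, 2dcf588, 784aec3, 897899c, c7ed068}.
Among these, 897899c is not an ancestor of any other common ancestor — it is the merge base.

897899c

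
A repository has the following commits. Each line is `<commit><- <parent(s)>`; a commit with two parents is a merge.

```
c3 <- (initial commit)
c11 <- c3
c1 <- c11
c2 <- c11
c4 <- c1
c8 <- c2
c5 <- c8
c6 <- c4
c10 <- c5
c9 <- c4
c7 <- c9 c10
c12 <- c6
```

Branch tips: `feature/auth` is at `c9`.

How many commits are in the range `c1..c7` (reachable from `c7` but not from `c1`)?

7

Reachable from c7: {c1, c10, c11, c2, c3, c4, c5, c7, c8, c9}.
Reachable from c1: {c1, c11, c3}.
In c7's history but not c1's: {c10, c2, c4, c5, c7, c8, c9} — 7 commits.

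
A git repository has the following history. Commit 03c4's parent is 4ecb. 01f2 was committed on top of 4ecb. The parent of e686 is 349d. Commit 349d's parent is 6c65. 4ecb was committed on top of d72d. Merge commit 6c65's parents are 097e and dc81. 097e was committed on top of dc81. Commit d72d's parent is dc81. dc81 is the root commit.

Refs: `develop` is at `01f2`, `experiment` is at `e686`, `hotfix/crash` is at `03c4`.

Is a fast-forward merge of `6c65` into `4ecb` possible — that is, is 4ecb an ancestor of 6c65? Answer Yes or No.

A fast-forward from 4ecb to 6c65 is possible iff 4ecb is an ancestor of 6c65.
Ancestors of 6c65: {097e, 6c65, dc81}.
4ecb is not among them, so fast-forward is not possible.

No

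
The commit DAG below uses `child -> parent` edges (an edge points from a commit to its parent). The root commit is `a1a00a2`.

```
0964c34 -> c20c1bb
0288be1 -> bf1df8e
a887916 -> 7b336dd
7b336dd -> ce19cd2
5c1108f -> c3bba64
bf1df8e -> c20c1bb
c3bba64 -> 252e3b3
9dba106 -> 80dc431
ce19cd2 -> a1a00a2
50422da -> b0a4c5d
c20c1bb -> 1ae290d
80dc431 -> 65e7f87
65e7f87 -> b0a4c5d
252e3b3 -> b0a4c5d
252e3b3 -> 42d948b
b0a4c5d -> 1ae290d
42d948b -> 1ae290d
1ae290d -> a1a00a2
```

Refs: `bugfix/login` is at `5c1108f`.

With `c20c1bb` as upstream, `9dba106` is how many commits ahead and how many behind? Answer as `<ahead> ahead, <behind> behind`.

4 ahead, 1 behind

Reachable from 9dba106: {1ae290d, 65e7f87, 80dc431, 9dba106, a1a00a2, b0a4c5d}.
Reachable from c20c1bb: {1ae290d, a1a00a2, c20c1bb}.
Only in 9dba106's history (ahead): {65e7f87, 80dc431, 9dba106, b0a4c5d} — 4.
Only in c20c1bb's history (behind): {c20c1bb} — 1.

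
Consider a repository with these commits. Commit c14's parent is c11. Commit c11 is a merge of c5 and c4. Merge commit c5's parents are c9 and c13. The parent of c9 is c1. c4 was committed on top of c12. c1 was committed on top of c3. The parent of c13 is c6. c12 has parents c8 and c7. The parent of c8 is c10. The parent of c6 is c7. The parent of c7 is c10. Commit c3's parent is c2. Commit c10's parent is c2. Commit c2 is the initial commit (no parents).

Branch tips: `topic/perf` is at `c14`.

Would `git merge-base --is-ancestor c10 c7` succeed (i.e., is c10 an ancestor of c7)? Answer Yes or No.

Yes

Ancestors of c7 (commits reachable by following parents): {c10, c2, c7}.
c10 is in that set, so it is an ancestor of c7.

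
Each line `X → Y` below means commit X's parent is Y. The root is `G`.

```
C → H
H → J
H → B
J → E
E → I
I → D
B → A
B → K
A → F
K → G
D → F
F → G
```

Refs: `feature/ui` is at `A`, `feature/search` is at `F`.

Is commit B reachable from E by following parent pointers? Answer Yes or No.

Ancestors of E: {D, E, F, G, I}.
B is not in that set, so it is not an ancestor of E.

No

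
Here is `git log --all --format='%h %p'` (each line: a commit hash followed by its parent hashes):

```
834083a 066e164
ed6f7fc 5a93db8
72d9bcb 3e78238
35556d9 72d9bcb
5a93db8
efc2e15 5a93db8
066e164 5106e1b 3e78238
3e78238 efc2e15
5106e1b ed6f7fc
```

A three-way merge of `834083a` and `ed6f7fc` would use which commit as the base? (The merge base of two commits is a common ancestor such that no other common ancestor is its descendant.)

ed6f7fc

Ancestors of 834083a: {066e164, 3e78238, 5106e1b, 5a93db8, 834083a, ed6f7fc, efc2e15}.
Ancestors of ed6f7fc: {5a93db8, ed6f7fc}.
Common ancestors: {5a93db8, ed6f7fc}.
Among these, ed6f7fc is not an ancestor of any other common ancestor — it is the merge base.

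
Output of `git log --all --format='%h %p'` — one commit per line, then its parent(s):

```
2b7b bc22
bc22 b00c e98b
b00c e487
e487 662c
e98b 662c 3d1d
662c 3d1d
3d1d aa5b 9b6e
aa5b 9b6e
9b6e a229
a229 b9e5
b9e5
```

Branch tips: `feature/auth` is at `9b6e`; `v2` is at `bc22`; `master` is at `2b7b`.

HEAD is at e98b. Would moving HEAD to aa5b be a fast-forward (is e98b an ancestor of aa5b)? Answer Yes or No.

A fast-forward from e98b to aa5b is possible iff e98b is an ancestor of aa5b.
Ancestors of aa5b: {9b6e, a229, aa5b, b9e5}.
e98b is not among them, so fast-forward is not possible.

No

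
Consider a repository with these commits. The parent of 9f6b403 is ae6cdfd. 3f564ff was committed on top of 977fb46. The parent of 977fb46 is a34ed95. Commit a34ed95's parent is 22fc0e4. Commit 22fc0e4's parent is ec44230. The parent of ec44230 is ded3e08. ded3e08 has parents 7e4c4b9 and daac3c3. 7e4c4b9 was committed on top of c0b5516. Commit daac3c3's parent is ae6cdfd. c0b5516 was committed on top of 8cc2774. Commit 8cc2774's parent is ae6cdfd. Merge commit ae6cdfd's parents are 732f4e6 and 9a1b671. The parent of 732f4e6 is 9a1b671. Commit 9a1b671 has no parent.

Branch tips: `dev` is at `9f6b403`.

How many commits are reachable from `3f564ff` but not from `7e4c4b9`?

Reachable from 3f564ff: {22fc0e4, 3f564ff, 732f4e6, 7e4c4b9, 8cc2774, 977fb46, 9a1b671, a34ed95, ae6cdfd, c0b5516, daac3c3, ded3e08, ec44230}.
Reachable from 7e4c4b9: {732f4e6, 7e4c4b9, 8cc2774, 9a1b671, ae6cdfd, c0b5516}.
In 3f564ff's history but not 7e4c4b9's: {22fc0e4, 3f564ff, 977fb46, a34ed95, daac3c3, ded3e08, ec44230} — 7 commits.

7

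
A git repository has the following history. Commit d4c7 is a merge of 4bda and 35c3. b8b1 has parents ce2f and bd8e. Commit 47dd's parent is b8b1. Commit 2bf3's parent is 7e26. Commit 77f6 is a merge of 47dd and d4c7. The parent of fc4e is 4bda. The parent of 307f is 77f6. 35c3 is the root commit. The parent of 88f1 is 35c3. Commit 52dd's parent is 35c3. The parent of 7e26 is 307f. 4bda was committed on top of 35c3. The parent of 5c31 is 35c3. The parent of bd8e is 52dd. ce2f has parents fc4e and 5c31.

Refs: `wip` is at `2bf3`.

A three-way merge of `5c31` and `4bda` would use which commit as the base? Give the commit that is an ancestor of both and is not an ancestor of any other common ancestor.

Ancestors of 5c31: {35c3, 5c31}.
Ancestors of 4bda: {35c3, 4bda}.
Common ancestors: {35c3}.
The only common ancestor is 35c3, so it is the merge base.

35c3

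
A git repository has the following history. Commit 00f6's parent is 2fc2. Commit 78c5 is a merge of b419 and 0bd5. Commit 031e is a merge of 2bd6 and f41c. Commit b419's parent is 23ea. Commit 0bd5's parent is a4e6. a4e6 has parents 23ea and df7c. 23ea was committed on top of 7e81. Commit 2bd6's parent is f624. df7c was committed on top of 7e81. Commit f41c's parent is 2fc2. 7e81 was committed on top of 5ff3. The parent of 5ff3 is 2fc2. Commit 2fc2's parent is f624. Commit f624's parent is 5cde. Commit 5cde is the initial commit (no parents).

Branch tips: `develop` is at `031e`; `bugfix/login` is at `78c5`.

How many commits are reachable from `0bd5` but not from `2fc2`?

Reachable from 0bd5: {0bd5, 23ea, 2fc2, 5cde, 5ff3, 7e81, a4e6, df7c, f624}.
Reachable from 2fc2: {2fc2, 5cde, f624}.
In 0bd5's history but not 2fc2's: {0bd5, 23ea, 5ff3, 7e81, a4e6, df7c} — 6 commits.

6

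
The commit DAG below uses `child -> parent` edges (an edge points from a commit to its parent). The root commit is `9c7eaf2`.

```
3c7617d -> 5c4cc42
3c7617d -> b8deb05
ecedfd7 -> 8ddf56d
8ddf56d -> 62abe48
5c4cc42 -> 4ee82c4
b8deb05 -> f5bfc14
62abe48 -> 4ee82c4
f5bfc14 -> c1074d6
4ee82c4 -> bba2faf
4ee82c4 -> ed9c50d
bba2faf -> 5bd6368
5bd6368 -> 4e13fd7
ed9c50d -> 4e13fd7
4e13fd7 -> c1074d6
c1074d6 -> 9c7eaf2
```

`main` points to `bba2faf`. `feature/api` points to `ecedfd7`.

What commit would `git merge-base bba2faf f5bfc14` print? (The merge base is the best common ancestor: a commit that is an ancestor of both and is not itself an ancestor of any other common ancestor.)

c1074d6

Ancestors of bba2faf: {4e13fd7, 5bd6368, 9c7eaf2, bba2faf, c1074d6}.
Ancestors of f5bfc14: {9c7eaf2, c1074d6, f5bfc14}.
Common ancestors: {9c7eaf2, c1074d6}.
Among these, c1074d6 is not an ancestor of any other common ancestor — it is the merge base.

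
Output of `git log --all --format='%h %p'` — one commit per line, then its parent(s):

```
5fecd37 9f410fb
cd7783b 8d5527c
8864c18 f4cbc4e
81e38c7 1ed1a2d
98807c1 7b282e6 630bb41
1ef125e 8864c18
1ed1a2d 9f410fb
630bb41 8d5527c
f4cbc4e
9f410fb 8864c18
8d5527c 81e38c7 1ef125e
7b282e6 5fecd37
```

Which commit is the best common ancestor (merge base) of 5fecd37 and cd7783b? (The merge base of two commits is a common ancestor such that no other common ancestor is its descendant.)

Ancestors of 5fecd37: {5fecd37, 8864c18, 9f410fb, f4cbc4e}.
Ancestors of cd7783b: {1ed1a2d, 1ef125e, 81e38c7, 8864c18, 8d5527c, 9f410fb, cd7783b, f4cbc4e}.
Common ancestors: {8864c18, 9f410fb, f4cbc4e}.
Among these, 9f410fb is not an ancestor of any other common ancestor — it is the merge base.

9f410fb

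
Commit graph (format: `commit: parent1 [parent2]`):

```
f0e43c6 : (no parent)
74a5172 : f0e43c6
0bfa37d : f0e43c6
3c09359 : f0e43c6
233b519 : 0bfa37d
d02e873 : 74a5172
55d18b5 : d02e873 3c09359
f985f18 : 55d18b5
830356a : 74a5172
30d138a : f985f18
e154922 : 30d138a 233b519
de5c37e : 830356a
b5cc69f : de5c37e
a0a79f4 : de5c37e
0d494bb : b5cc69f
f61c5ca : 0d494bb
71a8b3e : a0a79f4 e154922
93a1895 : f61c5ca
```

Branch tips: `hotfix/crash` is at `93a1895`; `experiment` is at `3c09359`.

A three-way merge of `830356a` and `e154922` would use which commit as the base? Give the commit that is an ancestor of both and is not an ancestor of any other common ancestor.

Ancestors of 830356a: {74a5172, 830356a, f0e43c6}.
Ancestors of e154922: {0bfa37d, 233b519, 30d138a, 3c09359, 55d18b5, 74a5172, d02e873, e154922, f0e43c6, f985f18}.
Common ancestors: {74a5172, f0e43c6}.
Among these, 74a5172 is not an ancestor of any other common ancestor — it is the merge base.

74a5172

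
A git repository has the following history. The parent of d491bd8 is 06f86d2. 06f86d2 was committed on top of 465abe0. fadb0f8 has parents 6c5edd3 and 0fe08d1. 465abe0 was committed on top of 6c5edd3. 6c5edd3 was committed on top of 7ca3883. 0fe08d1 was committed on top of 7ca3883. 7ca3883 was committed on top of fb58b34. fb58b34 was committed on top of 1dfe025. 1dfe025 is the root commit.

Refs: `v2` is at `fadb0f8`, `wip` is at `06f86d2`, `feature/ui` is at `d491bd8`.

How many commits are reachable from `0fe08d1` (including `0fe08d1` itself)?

4

Walking parent pointers from 0fe08d1: reachable set = {0fe08d1, 1dfe025, 7ca3883, fb58b34}.
That is 4 commits.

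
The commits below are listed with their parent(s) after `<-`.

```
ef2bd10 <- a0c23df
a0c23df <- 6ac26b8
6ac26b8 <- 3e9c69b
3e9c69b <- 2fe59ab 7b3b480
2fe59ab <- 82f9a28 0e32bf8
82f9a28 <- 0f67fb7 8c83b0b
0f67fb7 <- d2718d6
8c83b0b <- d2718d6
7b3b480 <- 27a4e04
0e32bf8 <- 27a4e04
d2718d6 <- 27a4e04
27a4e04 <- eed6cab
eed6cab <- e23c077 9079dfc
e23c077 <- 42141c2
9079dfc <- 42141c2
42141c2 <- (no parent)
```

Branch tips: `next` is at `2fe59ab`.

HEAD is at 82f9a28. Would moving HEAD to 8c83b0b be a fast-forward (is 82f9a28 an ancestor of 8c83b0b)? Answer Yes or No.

A fast-forward from 82f9a28 to 8c83b0b is possible iff 82f9a28 is an ancestor of 8c83b0b.
Ancestors of 8c83b0b: {27a4e04, 42141c2, 8c83b0b, 9079dfc, d2718d6, e23c077, eed6cab}.
82f9a28 is not among them, so fast-forward is not possible.

No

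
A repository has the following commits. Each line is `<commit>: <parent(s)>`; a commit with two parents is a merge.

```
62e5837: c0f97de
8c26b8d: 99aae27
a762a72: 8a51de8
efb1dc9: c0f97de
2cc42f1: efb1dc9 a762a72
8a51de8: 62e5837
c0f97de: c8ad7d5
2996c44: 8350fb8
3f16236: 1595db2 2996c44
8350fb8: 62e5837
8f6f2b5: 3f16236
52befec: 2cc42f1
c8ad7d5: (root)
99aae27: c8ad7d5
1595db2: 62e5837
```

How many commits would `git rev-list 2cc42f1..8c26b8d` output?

Reachable from 8c26b8d: {8c26b8d, 99aae27, c8ad7d5}.
Reachable from 2cc42f1: {2cc42f1, 62e5837, 8a51de8, a762a72, c0f97de, c8ad7d5, efb1dc9}.
In 8c26b8d's history but not 2cc42f1's: {8c26b8d, 99aae27} — 2 commits.

2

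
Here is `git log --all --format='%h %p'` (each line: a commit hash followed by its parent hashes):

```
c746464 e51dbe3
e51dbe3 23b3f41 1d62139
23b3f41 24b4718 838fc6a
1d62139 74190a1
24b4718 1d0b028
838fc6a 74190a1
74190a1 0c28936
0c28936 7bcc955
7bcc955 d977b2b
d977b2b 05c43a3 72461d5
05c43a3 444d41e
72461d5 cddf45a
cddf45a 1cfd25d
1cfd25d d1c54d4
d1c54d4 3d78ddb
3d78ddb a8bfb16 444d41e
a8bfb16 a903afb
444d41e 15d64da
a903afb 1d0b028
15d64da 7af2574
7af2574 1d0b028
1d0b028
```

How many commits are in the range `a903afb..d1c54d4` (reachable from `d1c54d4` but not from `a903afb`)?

Reachable from d1c54d4: {15d64da, 1d0b028, 3d78ddb, 444d41e, 7af2574, a8bfb16, a903afb, d1c54d4}.
Reachable from a903afb: {1d0b028, a903afb}.
In d1c54d4's history but not a903afb's: {15d64da, 3d78ddb, 444d41e, 7af2574, a8bfb16, d1c54d4} — 6 commits.

6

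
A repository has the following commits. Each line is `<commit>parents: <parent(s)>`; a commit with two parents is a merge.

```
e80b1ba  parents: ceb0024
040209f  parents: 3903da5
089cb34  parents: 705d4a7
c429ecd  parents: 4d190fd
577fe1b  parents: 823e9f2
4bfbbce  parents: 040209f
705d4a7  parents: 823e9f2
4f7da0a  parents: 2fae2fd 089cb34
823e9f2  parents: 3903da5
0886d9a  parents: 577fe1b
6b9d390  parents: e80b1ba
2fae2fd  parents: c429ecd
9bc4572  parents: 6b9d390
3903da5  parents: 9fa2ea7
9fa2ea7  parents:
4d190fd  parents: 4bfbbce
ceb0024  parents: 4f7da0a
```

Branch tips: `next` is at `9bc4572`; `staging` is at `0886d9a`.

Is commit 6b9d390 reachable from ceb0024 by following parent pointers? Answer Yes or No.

No

Ancestors of ceb0024: {040209f, 089cb34, 2fae2fd, 3903da5, 4bfbbce, 4d190fd, 4f7da0a, 705d4a7, 823e9f2, 9fa2ea7, c429ecd, ceb0024}.
6b9d390 is not in that set, so it is not an ancestor of ceb0024.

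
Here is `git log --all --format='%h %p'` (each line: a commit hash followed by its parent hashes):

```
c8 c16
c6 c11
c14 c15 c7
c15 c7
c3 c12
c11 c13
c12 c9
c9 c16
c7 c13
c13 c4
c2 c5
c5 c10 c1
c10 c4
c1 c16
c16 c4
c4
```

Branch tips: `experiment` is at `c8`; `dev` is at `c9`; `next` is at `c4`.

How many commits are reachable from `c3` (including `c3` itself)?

5

Walking parent pointers from c3: reachable set = {c12, c16, c3, c4, c9}.
That is 5 commits.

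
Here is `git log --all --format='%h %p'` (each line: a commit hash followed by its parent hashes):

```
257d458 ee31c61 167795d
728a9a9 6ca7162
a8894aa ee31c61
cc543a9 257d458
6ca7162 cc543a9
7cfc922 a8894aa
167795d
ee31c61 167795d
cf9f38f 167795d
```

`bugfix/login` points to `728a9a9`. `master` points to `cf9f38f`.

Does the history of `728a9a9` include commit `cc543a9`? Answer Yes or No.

Ancestors of 728a9a9 (commits reachable by following parents): {167795d, 257d458, 6ca7162, 728a9a9, cc543a9, ee31c61}.
cc543a9 is in that set, so it is an ancestor of 728a9a9.

Yes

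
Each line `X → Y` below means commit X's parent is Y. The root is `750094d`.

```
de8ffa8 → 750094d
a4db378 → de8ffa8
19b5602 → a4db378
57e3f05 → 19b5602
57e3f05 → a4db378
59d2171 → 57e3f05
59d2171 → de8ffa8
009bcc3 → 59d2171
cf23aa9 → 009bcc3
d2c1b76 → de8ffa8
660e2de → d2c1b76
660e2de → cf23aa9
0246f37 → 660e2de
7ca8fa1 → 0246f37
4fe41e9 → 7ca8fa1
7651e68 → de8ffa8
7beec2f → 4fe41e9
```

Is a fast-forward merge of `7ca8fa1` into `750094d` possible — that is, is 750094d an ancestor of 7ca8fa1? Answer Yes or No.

A fast-forward from 750094d to 7ca8fa1 is possible iff 750094d is an ancestor of 7ca8fa1.
Ancestors of 7ca8fa1: {009bcc3, 0246f37, 19b5602, 57e3f05, 59d2171, 660e2de, 750094d, 7ca8fa1, a4db378, cf23aa9, d2c1b76, de8ffa8}.
750094d is among them, so fast-forward is possible.

Yes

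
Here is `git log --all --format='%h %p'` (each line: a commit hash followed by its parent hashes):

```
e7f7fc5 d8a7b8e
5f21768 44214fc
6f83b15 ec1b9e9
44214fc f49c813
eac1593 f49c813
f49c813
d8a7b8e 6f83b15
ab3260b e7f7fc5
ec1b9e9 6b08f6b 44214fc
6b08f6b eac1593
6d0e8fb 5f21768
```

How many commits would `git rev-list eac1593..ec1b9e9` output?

3

Reachable from ec1b9e9: {44214fc, 6b08f6b, eac1593, ec1b9e9, f49c813}.
Reachable from eac1593: {eac1593, f49c813}.
In ec1b9e9's history but not eac1593's: {44214fc, 6b08f6b, ec1b9e9} — 3 commits.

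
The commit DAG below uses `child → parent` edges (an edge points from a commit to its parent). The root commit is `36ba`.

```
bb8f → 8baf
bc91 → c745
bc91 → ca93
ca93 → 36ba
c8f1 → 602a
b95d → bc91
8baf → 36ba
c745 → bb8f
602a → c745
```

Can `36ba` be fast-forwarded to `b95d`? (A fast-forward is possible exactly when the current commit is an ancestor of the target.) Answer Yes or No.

A fast-forward from 36ba to b95d is possible iff 36ba is an ancestor of b95d.
Ancestors of b95d: {36ba, 8baf, b95d, bb8f, bc91, c745, ca93}.
36ba is among them, so fast-forward is possible.

Yes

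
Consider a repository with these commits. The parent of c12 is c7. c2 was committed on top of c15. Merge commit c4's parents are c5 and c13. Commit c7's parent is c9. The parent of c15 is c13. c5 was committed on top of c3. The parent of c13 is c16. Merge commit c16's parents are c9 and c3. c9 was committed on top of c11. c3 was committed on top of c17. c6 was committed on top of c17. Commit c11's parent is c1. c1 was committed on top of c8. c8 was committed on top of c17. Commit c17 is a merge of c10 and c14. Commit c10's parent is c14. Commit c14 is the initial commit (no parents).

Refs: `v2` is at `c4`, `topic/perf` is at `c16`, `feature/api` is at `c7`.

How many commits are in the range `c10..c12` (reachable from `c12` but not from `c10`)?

Reachable from c12: {c1, c10, c11, c12, c14, c17, c7, c8, c9}.
Reachable from c10: {c10, c14}.
In c12's history but not c10's: {c1, c11, c12, c17, c7, c8, c9} — 7 commits.

7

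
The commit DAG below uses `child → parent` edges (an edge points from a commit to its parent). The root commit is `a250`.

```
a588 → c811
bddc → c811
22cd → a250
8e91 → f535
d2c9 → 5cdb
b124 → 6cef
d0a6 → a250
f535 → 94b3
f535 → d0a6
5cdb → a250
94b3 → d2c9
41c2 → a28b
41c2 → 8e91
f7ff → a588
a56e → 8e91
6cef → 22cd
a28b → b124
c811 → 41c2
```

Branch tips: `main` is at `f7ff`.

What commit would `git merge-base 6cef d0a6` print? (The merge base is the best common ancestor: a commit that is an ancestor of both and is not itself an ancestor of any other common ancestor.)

Ancestors of 6cef: {22cd, 6cef, a250}.
Ancestors of d0a6: {a250, d0a6}.
Common ancestors: {a250}.
The only common ancestor is a250, so it is the merge base.

a250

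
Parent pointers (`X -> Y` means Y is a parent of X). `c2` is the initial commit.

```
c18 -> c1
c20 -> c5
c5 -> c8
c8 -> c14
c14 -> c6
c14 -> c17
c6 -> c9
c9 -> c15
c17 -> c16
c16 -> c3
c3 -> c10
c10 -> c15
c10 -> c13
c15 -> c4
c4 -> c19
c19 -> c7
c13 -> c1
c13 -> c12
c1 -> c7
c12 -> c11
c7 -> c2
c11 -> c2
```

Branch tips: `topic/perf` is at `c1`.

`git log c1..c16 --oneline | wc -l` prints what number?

Reachable from c16: {c1, c10, c11, c12, c13, c15, c16, c19, c2, c3, c4, c7}.
Reachable from c1: {c1, c2, c7}.
In c16's history but not c1's: {c10, c11, c12, c13, c15, c16, c19, c3, c4} — 9 commits.

9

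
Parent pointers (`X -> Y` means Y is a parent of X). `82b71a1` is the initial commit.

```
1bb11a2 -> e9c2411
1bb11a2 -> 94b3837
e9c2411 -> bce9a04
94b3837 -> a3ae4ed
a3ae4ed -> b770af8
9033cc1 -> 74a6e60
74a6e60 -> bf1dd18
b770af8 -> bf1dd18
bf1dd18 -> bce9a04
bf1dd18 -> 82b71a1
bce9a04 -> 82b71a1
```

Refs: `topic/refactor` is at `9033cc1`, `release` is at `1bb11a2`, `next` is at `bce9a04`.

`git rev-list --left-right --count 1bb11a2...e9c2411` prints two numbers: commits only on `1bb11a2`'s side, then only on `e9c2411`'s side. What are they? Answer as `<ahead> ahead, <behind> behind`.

Reachable from 1bb11a2: {1bb11a2, 82b71a1, 94b3837, a3ae4ed, b770af8, bce9a04, bf1dd18, e9c2411}.
Reachable from e9c2411: {82b71a1, bce9a04, e9c2411}.
Only in 1bb11a2's history (ahead): {1bb11a2, 94b3837, a3ae4ed, b770af8, bf1dd18} — 5.
Only in e9c2411's history (behind): {} — 0.

5 ahead, 0 behind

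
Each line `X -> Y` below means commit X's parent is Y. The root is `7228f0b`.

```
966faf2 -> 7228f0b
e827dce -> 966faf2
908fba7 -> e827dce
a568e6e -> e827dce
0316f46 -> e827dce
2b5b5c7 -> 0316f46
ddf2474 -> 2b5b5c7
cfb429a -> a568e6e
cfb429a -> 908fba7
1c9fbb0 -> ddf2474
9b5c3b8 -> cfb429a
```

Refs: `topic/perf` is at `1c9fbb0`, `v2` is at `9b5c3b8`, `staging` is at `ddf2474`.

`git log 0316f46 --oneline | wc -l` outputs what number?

Walking parent pointers from 0316f46: reachable set = {0316f46, 7228f0b, 966faf2, e827dce}.
That is 4 commits.

4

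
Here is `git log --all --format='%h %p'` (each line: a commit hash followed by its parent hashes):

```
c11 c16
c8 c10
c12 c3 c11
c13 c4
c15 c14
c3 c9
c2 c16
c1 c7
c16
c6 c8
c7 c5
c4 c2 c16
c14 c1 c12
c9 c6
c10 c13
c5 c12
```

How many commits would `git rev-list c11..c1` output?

Reachable from c1: {c1, c10, c11, c12, c13, c16, c2, c3, c4, c5, c6, c7, c8, c9}.
Reachable from c11: {c11, c16}.
In c1's history but not c11's: {c1, c10, c12, c13, c2, c3, c4, c5, c6, c7, c8, c9} — 12 commits.

12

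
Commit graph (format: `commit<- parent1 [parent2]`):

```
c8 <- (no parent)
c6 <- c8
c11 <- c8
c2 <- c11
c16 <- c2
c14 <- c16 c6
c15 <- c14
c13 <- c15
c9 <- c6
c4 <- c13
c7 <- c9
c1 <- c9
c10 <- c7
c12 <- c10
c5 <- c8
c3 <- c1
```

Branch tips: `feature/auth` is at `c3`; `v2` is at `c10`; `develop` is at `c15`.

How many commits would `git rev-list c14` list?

6

Walking parent pointers from c14: reachable set = {c11, c14, c16, c2, c6, c8}.
That is 6 commits.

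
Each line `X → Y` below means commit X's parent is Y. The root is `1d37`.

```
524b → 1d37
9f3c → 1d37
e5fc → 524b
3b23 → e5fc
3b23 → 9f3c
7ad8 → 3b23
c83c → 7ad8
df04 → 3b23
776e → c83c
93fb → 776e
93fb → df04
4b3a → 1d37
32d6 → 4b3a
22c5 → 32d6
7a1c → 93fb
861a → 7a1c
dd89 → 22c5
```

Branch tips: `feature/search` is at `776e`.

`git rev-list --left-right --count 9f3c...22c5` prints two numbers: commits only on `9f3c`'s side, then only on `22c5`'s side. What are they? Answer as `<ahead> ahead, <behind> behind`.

1 ahead, 3 behind

Reachable from 9f3c: {1d37, 9f3c}.
Reachable from 22c5: {1d37, 22c5, 32d6, 4b3a}.
Only in 9f3c's history (ahead): {9f3c} — 1.
Only in 22c5's history (behind): {22c5, 32d6, 4b3a} — 3.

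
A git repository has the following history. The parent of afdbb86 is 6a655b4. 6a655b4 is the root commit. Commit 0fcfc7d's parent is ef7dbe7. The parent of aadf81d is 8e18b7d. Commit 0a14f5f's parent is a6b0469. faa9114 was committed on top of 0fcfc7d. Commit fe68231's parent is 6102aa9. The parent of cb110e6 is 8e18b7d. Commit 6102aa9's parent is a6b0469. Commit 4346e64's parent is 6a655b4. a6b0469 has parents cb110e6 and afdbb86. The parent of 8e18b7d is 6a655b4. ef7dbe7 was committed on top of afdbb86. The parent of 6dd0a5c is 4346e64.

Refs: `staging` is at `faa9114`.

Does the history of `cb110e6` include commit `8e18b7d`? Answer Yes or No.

Ancestors of cb110e6 (commits reachable by following parents): {6a655b4, 8e18b7d, cb110e6}.
8e18b7d is in that set, so it is an ancestor of cb110e6.

Yes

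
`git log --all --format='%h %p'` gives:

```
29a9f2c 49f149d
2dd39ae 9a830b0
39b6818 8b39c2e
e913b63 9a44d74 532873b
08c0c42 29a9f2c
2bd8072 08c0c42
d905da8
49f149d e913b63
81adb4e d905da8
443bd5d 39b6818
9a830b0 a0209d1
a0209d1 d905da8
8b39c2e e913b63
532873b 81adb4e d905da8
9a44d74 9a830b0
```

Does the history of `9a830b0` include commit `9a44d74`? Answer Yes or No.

No

Ancestors of 9a830b0: {9a830b0, a0209d1, d905da8}.
9a44d74 is not in that set, so it is not an ancestor of 9a830b0.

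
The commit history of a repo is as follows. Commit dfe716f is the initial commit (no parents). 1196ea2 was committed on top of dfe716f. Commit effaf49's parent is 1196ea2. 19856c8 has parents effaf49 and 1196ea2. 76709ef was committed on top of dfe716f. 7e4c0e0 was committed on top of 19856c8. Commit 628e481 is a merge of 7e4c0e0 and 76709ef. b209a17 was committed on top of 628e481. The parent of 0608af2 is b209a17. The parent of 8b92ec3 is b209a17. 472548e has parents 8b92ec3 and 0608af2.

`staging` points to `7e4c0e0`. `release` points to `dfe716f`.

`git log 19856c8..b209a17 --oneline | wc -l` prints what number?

4

Reachable from b209a17: {1196ea2, 19856c8, 628e481, 76709ef, 7e4c0e0, b209a17, dfe716f, effaf49}.
Reachable from 19856c8: {1196ea2, 19856c8, dfe716f, effaf49}.
In b209a17's history but not 19856c8's: {628e481, 76709ef, 7e4c0e0, b209a17} — 4 commits.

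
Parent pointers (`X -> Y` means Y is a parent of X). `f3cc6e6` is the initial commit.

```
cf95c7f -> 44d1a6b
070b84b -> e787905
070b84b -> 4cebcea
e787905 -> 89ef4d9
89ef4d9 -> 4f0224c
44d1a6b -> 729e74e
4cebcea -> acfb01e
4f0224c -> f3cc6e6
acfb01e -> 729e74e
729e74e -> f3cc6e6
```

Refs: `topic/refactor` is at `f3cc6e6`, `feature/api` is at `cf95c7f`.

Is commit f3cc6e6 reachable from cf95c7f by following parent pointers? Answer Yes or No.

Ancestors of cf95c7f (commits reachable by following parents): {44d1a6b, 729e74e, cf95c7f, f3cc6e6}.
f3cc6e6 is in that set, so it is an ancestor of cf95c7f.

Yes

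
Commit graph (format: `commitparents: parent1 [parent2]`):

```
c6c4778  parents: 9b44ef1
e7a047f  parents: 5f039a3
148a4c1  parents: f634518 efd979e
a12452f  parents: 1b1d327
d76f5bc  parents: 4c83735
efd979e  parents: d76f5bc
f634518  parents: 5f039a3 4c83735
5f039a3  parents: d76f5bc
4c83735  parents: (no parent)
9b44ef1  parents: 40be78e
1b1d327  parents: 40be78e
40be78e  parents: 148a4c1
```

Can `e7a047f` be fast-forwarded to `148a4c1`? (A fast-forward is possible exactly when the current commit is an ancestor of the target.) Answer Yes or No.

No

A fast-forward from e7a047f to 148a4c1 is possible iff e7a047f is an ancestor of 148a4c1.
Ancestors of 148a4c1: {148a4c1, 4c83735, 5f039a3, d76f5bc, efd979e, f634518}.
e7a047f is not among them, so fast-forward is not possible.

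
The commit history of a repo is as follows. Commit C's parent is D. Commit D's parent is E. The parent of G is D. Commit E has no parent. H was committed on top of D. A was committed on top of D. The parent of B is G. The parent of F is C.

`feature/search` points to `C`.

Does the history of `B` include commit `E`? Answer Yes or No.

Yes

Ancestors of B (commits reachable by following parents): {B, D, E, G}.
E is in that set, so it is an ancestor of B.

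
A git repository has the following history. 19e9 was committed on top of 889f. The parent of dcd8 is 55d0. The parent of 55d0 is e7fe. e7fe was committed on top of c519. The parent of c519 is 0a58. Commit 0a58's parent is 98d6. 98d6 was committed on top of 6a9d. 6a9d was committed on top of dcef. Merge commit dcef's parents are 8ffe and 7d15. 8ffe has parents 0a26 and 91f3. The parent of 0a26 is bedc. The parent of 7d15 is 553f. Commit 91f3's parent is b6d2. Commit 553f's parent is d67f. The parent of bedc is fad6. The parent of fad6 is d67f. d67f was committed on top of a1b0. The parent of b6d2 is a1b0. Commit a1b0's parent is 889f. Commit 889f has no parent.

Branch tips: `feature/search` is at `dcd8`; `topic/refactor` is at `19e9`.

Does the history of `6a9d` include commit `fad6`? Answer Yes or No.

Ancestors of 6a9d (commits reachable by following parents): {0a26, 553f, 6a9d, 7d15, 889f, 8ffe, 91f3, a1b0, b6d2, bedc, d67f, dcef, fad6}.
fad6 is in that set, so it is an ancestor of 6a9d.

Yes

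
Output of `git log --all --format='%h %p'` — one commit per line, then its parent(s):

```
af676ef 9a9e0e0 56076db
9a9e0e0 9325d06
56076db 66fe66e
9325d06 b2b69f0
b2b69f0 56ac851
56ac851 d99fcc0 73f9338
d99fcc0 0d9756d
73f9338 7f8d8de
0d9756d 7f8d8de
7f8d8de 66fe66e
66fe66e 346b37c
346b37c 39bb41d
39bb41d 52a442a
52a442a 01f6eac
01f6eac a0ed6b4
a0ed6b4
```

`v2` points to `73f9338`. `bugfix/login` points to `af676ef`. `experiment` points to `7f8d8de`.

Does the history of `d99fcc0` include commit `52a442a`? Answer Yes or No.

Ancestors of d99fcc0 (commits reachable by following parents): {01f6eac, 0d9756d, 346b37c, 39bb41d, 52a442a, 66fe66e, 7f8d8de, a0ed6b4, d99fcc0}.
52a442a is in that set, so it is an ancestor of d99fcc0.

Yes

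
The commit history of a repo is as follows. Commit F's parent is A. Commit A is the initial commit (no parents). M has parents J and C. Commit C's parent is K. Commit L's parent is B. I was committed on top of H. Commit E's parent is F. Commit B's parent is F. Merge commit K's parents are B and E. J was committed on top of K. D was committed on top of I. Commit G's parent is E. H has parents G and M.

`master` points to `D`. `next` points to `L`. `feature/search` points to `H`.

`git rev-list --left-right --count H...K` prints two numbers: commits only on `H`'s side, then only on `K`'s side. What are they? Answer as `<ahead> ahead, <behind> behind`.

5 ahead, 0 behind

Reachable from H: {A, B, C, E, F, G, H, J, K, M}.
Reachable from K: {A, B, E, F, K}.
Only in H's history (ahead): {C, G, H, J, M} — 5.
Only in K's history (behind): {} — 0.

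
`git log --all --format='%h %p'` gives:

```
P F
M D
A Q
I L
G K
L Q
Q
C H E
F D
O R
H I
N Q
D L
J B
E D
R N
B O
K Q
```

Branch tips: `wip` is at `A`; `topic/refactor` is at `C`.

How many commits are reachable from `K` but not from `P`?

Reachable from K: {K, Q}.
Reachable from P: {D, F, L, P, Q}.
In K's history but not P's: {K} — 1 commit.

1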